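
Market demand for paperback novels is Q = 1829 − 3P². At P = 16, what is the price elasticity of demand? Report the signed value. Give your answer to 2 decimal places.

At P = 16, Q = 1061.
dQ/dP = −6P = -96.
ε = (dQ/dP)(P/Q) = (-96)(16/1061).
|ε| > 1, so demand is elastic at this price.

-1.45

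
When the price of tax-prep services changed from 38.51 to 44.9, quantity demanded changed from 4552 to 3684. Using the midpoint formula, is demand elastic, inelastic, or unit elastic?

elastic

Arc ε ≈ -1.376.
|ε| = 1.38 > 1.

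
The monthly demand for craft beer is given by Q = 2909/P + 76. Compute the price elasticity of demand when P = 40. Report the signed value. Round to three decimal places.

At P = 40, Q = 148.725.
dQ/dP = −2909/P² = -1.818.
ε = (dQ/dP)(P/Q) = (-1.818)(40/148.725).

-0.489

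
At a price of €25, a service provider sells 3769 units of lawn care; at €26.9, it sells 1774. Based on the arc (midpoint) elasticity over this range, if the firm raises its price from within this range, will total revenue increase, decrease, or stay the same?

decrease

Arc ε = (-1995/1.9)(25.95/2771.5) ≈ -9.831.
|ε| = 9.83 > 1, so demand is elastic. A price rise therefore reduces total revenue.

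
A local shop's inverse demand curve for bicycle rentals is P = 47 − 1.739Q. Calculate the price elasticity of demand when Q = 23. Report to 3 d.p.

At Q = 23, P = 47 − 1.739(23) = 7.00.
dP/dQ = −1.739, so dQ/dP = 1/(−1.739) = -0.575.
ε = (dQ/dP)(P/Q) = (-0.575)(7.00/23).

-0.175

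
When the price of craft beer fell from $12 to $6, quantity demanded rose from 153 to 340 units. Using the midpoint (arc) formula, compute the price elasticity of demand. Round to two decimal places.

-1.14

ΔQ = 340 − 153 = 187; ΔP = 6 − 12 = -6.
Midpoints: P̄ = 9.00, Q̄ = 246.5.
ε = (ΔQ/ΔP)(P̄/Q̄) = (187/-6)(9.00/246.5).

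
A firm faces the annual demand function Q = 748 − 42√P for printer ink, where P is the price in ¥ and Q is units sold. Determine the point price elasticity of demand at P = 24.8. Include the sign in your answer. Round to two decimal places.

At P = 24.8, Q = 538.842.
dQ/dP = −42/(2√P) = -4.217.
ε = (dQ/dP)(P/Q) = (-4.217)(24.8/538.842).

-0.19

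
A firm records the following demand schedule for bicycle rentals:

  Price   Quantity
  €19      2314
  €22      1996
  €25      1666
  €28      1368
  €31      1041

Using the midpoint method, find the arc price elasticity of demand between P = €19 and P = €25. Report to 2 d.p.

-1.19

At P = 19, Q = 2314; at P = 25, Q = 1666.
ΔQ = -648, ΔP = 6. Midpoints: P̄ = 22.00, Q̄ = 1990.0.
ε = (ΔQ/ΔP)(P̄/Q̄) = (-648/6)(22.00/1990.0).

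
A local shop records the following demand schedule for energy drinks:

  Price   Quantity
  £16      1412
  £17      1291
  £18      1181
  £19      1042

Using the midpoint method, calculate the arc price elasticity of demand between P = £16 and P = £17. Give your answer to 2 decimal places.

-1.48

At P = 16, Q = 1412; at P = 17, Q = 1291.
ΔQ = -121, ΔP = 1. Midpoints: P̄ = 16.50, Q̄ = 1351.5.
ε = (ΔQ/ΔP)(P̄/Q̄) = (-121/1)(16.50/1351.5).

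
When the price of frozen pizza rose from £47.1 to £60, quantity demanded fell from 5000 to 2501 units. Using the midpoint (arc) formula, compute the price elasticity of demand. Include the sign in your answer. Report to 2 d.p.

-2.77

ΔQ = 2501 − 5000 = -2499; ΔP = 60 − 47.1 = 12.9.
Midpoints: P̄ = 53.55, Q̄ = 3750.5.
ε = (ΔQ/ΔP)(P̄/Q̄) = (-2499/12.9)(53.55/3750.5).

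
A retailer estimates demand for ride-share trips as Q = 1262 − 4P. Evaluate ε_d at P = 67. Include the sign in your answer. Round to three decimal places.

-0.270

At P = 67, Q = 994.
dQ/dP = −4.
ε = (dQ/dP)(P/Q) = (-4)(67/994).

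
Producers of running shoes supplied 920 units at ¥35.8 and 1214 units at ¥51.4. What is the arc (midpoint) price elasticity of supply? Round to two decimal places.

0.77

ΔQ = 1214 − 920 = 294; ΔP = 51.4 − 35.8 = 15.6.
Midpoints: P̄ = 43.60, Q̄ = 1067.0.
ε_s = (ΔQ/ΔP)(P̄/Q̄) = (294/15.6)(43.60/1067.0).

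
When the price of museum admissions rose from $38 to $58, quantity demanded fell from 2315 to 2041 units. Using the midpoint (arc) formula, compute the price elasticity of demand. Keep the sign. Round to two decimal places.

-0.30

ΔQ = 2041 − 2315 = -274; ΔP = 58 − 38 = 20.
Midpoints: P̄ = 48.00, Q̄ = 2178.0.
ε = (ΔQ/ΔP)(P̄/Q̄) = (-274/20)(48.00/2178.0).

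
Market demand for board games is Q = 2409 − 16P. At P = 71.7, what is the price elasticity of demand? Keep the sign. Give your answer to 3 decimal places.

-0.909

At P = 71.7, Q = 1261.800.
dQ/dP = −16.
ε = (dQ/dP)(P/Q) = (-16)(71.7/1261.800).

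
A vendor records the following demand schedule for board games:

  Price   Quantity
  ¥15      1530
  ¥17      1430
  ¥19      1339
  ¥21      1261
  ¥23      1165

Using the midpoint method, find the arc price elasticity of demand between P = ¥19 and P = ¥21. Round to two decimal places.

At P = 19, Q = 1339; at P = 21, Q = 1261.
ΔQ = -78, ΔP = 2. Midpoints: P̄ = 20.00, Q̄ = 1300.0.
ε = (ΔQ/ΔP)(P̄/Q̄) = (-78/2)(20.00/1300.0).

-0.60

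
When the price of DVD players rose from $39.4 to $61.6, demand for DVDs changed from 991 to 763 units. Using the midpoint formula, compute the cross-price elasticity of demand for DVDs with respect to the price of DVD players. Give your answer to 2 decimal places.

ΔQ_x = 763 − 991 = -228; ΔP_y = 61.6 − 39.4 = 22.2.
Midpoints: P̄_y = 50.50, Q̄_x = 877.0.
ε_xy = (ΔQ_x/ΔP_y)(P̄_y/Q̄_x) = (-228/22.2)(50.50/877.0).

-0.59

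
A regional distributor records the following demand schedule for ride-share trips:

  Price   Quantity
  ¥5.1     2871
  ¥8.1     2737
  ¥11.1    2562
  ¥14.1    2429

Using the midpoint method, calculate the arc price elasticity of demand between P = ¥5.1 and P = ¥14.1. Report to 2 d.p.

At P = 5.1, Q = 2871; at P = 14.1, Q = 2429.
ΔQ = -442, ΔP = 9.0. Midpoints: P̄ = 9.60, Q̄ = 2650.0.
ε = (ΔQ/ΔP)(P̄/Q̄) = (-442/9.0)(9.60/2650.0).

-0.18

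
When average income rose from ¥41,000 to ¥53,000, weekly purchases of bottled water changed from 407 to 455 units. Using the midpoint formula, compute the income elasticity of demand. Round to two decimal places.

ΔQ = 48, ΔI = 12000. Midpoints: Ī = 47,000, Q̄ = 431.0.
ε_I = (ΔQ/ΔI)(Ī/Q̄) = (48/12000)(47000/431.0).
ε_I > 0, so the good is normal.

0.44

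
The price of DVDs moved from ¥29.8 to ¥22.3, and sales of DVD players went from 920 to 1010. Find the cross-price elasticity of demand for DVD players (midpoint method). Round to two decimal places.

ΔQ_x = 1010 − 920 = 90; ΔP_y = 22.3 − 29.8 = -7.5.
Midpoints: P̄_y = 26.05, Q̄_x = 965.0.
ε_xy = (ΔQ_x/ΔP_y)(P̄_y/Q̄_x) = (90/-7.5)(26.05/965.0).
ε_xy < 0, so the goods are complements.

-0.32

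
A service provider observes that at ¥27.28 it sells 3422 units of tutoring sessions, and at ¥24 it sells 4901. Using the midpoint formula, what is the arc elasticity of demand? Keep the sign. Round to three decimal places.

-2.778

ΔQ = 4901 − 3422 = 1479; ΔP = 24 − 27.28 = -3.28.
Midpoints: P̄ = 25.64, Q̄ = 4161.5.
ε = (ΔQ/ΔP)(P̄/Q̄) = (1479/-3.28)(25.64/4161.5).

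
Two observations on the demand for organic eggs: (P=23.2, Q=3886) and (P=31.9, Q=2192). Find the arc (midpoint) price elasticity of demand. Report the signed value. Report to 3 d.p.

ΔQ = 2192 − 3886 = -1694; ΔP = 31.9 − 23.2 = 8.7.
Midpoints: P̄ = 27.55, Q̄ = 3039.0.
ε = (ΔQ/ΔP)(P̄/Q̄) = (-1694/8.7)(27.55/3039.0).

-1.765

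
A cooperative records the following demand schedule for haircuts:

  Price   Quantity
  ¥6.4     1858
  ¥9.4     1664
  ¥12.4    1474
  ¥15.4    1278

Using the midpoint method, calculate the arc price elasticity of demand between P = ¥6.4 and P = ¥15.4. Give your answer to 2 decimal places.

-0.45

At P = 6.4, Q = 1858; at P = 15.4, Q = 1278.
ΔQ = -580, ΔP = 9.0. Midpoints: P̄ = 10.90, Q̄ = 1568.0.
ε = (ΔQ/ΔP)(P̄/Q̄) = (-580/9.0)(10.90/1568.0).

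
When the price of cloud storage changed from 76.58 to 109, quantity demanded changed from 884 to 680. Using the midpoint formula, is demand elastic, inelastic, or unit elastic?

inelastic

Arc ε ≈ -0.747.
|ε| = 0.75 < 1.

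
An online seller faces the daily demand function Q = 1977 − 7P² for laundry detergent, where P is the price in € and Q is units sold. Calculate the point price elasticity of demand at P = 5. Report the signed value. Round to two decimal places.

-0.19

At P = 5, Q = 1802.
dQ/dP = −14P = -70.
ε = (dQ/dP)(P/Q) = (-70)(5/1802).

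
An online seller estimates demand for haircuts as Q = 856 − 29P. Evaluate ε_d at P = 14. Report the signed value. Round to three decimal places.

At P = 14, Q = 450.
dQ/dP = −29.
ε = (dQ/dP)(P/Q) = (-29)(14/450).
|ε| < 1, so demand is inelastic at this price.

-0.902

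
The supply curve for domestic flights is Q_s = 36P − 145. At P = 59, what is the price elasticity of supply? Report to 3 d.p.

At P = 59, Q_s = 1979.
dQ_s/dP = 36.
ε_s = (dQ_s/dP)(P/Q_s) = (36)(59/1979).

1.073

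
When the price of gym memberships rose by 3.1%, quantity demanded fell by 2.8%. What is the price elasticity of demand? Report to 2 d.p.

ε = %ΔQ / %ΔP = (-2.8)/(3.1) = -0.903.

-0.90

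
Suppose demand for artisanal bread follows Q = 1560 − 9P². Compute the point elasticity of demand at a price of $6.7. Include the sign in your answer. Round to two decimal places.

At P = 6.7, Q = 1155.990.
dQ/dP = −18P = -120.600.
ε = (dQ/dP)(P/Q) = (-120.600)(6.7/1155.990).

-0.70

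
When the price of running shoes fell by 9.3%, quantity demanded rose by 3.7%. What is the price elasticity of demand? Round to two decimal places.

-0.40

ε = %ΔQ / %ΔP = (3.7)/(-9.3) = -0.398.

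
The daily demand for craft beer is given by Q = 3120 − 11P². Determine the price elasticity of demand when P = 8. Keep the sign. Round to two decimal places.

-0.58

At P = 8, Q = 2416.
dQ/dP = −22P = -176.
ε = (dQ/dP)(P/Q) = (-176)(8/2416).
|ε| < 1, so demand is inelastic at this price.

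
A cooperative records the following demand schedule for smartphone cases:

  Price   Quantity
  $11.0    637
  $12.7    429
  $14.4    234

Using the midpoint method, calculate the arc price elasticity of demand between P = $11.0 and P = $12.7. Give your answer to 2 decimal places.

At P = 11.0, Q = 637; at P = 12.7, Q = 429.
ΔQ = -208, ΔP = 1.7. Midpoints: P̄ = 11.85, Q̄ = 533.0.
ε = (ΔQ/ΔP)(P̄/Q̄) = (-208/1.7)(11.85/533.0).

-2.72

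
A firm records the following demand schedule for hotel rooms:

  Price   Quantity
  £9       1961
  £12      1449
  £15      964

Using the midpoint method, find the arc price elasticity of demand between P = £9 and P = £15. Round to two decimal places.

At P = 9, Q = 1961; at P = 15, Q = 964.
ΔQ = -997, ΔP = 6. Midpoints: P̄ = 12.00, Q̄ = 1462.5.
ε = (ΔQ/ΔP)(P̄/Q̄) = (-997/6)(12.00/1462.5).

-1.36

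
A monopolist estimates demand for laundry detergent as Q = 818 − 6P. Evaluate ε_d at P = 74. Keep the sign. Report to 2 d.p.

-1.19

At P = 74, Q = 374.
dQ/dP = −6.
ε = (dQ/dP)(P/Q) = (-6)(74/374).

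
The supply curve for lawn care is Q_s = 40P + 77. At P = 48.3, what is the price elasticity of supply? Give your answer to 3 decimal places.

0.962

At P = 48.3, Q_s = 2009.
dQ_s/dP = 40.
ε_s = (dQ_s/dP)(P/Q_s) = (40)(48.3/2009).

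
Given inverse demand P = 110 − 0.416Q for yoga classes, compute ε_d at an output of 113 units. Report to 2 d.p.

-1.34

At Q = 113, P = 110 − 0.416(113) = 62.99.
dP/dQ = −0.416, so dQ/dP = 1/(−0.416) = -2.404.
ε = (dQ/dP)(P/Q) = (-2.404)(62.99/113).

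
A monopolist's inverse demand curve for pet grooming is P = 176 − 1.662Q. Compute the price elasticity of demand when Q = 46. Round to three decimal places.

-1.302

At Q = 46, P = 176 − 1.662(46) = 99.55.
dP/dQ = −1.662, so dQ/dP = 1/(−1.662) = -0.602.
ε = (dQ/dP)(P/Q) = (-0.602)(99.55/46).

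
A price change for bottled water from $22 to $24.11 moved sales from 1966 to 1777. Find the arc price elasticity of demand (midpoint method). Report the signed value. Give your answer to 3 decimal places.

-1.103

ΔQ = 1777 − 1966 = -189; ΔP = 24.11 − 22 = 2.11.
Midpoints: P̄ = 23.05, Q̄ = 1871.5.
ε = (ΔQ/ΔP)(P̄/Q̄) = (-189/2.11)(23.05/1871.5).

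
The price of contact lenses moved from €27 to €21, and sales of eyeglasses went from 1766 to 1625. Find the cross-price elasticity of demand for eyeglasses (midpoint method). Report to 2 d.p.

0.33

ΔQ_x = 1625 − 1766 = -141; ΔP_y = 21 − 27 = -6.
Midpoints: P̄_y = 24.00, Q̄_x = 1695.5.
ε_xy = (ΔQ_x/ΔP_y)(P̄_y/Q̄_x) = (-141/-6)(24.00/1695.5).
ε_xy > 0, so the goods are substitutes.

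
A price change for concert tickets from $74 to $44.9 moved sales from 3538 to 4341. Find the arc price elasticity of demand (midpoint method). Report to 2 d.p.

ΔQ = 4341 − 3538 = 803; ΔP = 44.9 − 74 = -29.1.
Midpoints: P̄ = 59.45, Q̄ = 3939.5.
ε = (ΔQ/ΔP)(P̄/Q̄) = (803/-29.1)(59.45/3939.5).

-0.42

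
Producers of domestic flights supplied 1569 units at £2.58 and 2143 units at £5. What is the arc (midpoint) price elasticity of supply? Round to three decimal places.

0.484

ΔQ = 2143 − 1569 = 574; ΔP = 5 − 2.58 = 2.42.
Midpoints: P̄ = 3.79, Q̄ = 1856.0.
ε_s = (ΔQ/ΔP)(P̄/Q̄) = (574/2.42)(3.79/1856.0).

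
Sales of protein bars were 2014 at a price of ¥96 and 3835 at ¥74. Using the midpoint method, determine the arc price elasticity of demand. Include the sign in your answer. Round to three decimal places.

ΔQ = 3835 − 2014 = 1821; ΔP = 74 − 96 = -22.
Midpoints: P̄ = 85.00, Q̄ = 2924.5.
ε = (ΔQ/ΔP)(P̄/Q̄) = (1821/-22)(85.00/2924.5).

-2.406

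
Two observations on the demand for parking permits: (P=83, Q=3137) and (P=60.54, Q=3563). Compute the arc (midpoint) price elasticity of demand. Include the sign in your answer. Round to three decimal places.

ΔQ = 3563 − 3137 = 426; ΔP = 60.54 − 83 = -22.46.
Midpoints: P̄ = 71.77, Q̄ = 3350.0.
ε = (ΔQ/ΔP)(P̄/Q̄) = (426/-22.46)(71.77/3350.0).

-0.406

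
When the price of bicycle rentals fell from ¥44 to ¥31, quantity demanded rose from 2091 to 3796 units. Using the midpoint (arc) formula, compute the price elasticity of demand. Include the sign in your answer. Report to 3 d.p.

ΔQ = 3796 − 2091 = 1705; ΔP = 31 − 44 = -13.
Midpoints: P̄ = 37.50, Q̄ = 2943.5.
ε = (ΔQ/ΔP)(P̄/Q̄) = (1705/-13)(37.50/2943.5).

-1.671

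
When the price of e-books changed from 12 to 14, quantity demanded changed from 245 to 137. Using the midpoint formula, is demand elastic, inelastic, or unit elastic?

Arc ε ≈ -3.675.
|ε| = 3.68 > 1.

elastic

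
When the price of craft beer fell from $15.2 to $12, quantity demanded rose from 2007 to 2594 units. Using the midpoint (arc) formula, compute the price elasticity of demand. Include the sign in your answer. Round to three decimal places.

-1.084

ΔQ = 2594 − 2007 = 587; ΔP = 12 − 15.2 = -3.2.
Midpoints: P̄ = 13.60, Q̄ = 2300.5.
ε = (ΔQ/ΔP)(P̄/Q̄) = (587/-3.2)(13.60/2300.5).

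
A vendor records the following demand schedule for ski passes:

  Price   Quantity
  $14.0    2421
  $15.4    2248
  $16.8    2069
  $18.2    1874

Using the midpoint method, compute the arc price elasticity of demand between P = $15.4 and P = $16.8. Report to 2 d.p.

-0.95

At P = 15.4, Q = 2248; at P = 16.8, Q = 2069.
ΔQ = -179, ΔP = 1.4. Midpoints: P̄ = 16.10, Q̄ = 2158.5.
ε = (ΔQ/ΔP)(P̄/Q̄) = (-179/1.4)(16.10/2158.5).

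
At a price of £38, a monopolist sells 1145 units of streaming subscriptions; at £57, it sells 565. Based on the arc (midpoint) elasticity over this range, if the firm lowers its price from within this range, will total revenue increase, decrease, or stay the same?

Arc ε = (-580/19)(47.50/855.0) ≈ -1.696.
|ε| = 1.70 > 1, so demand is elastic. A price cut therefore raises total revenue.

increase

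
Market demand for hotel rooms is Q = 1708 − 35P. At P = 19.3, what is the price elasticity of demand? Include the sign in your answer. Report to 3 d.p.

At P = 19.3, Q = 1032.500.
dQ/dP = −35.
ε = (dQ/dP)(P/Q) = (-35)(19.3/1032.500).
|ε| < 1, so demand is inelastic at this price.

-0.654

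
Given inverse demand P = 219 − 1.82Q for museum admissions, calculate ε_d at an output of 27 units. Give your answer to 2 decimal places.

-3.46

At Q = 27, P = 219 − 1.82(27) = 169.86.
dP/dQ = −1.82, so dQ/dP = 1/(−1.82) = -0.549.
ε = (dQ/dP)(P/Q) = (-0.549)(169.86/27).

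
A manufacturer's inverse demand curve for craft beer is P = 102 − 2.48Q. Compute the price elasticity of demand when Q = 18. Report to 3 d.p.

At Q = 18, P = 102 − 2.48(18) = 57.36.
dP/dQ = −2.48, so dQ/dP = 1/(−2.48) = -0.403.
ε = (dQ/dP)(P/Q) = (-0.403)(57.36/18).

-1.285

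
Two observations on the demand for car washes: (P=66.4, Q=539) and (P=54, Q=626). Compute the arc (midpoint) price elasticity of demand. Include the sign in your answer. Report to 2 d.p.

-0.73

ΔQ = 626 − 539 = 87; ΔP = 54 − 66.4 = -12.4.
Midpoints: P̄ = 60.20, Q̄ = 582.5.
ε = (ΔQ/ΔP)(P̄/Q̄) = (87/-12.4)(60.20/582.5).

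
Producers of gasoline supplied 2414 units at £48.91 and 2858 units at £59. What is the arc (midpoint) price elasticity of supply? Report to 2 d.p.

ΔQ = 2858 − 2414 = 444; ΔP = 59 − 48.91 = 10.09.
Midpoints: P̄ = 53.95, Q̄ = 2636.0.
ε_s = (ΔQ/ΔP)(P̄/Q̄) = (444/10.09)(53.95/2636.0).

0.90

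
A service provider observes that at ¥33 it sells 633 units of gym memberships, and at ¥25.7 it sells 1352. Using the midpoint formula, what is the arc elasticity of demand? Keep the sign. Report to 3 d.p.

-2.913

ΔQ = 1352 − 633 = 719; ΔP = 25.7 − 33 = -7.3.
Midpoints: P̄ = 29.35, Q̄ = 992.5.
ε = (ΔQ/ΔP)(P̄/Q̄) = (719/-7.3)(29.35/992.5).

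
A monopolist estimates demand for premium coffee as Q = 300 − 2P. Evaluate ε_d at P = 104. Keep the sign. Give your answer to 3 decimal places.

-2.261

At P = 104, Q = 92.
dQ/dP = −2.
ε = (dQ/dP)(P/Q) = (-2)(104/92).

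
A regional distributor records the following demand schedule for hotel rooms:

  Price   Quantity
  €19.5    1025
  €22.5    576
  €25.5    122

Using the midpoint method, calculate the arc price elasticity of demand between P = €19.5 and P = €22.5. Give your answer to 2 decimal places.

At P = 19.5, Q = 1025; at P = 22.5, Q = 576.
ΔQ = -449, ΔP = 3.0. Midpoints: P̄ = 21.00, Q̄ = 800.5.
ε = (ΔQ/ΔP)(P̄/Q̄) = (-449/3.0)(21.00/800.5).

-3.93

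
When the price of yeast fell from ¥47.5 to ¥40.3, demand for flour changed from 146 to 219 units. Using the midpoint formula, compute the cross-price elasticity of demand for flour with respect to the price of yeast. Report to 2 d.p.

ΔQ_x = 219 − 146 = 73; ΔP_y = 40.3 − 47.5 = -7.2.
Midpoints: P̄_y = 43.90, Q̄_x = 182.5.
ε_xy = (ΔQ_x/ΔP_y)(P̄_y/Q̄_x) = (73/-7.2)(43.90/182.5).

-2.44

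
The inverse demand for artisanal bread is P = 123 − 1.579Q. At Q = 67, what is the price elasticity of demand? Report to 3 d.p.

-0.163

At Q = 67, P = 123 − 1.579(67) = 17.21.
dP/dQ = −1.579, so dQ/dP = 1/(−1.579) = -0.633.
ε = (dQ/dP)(P/Q) = (-0.633)(17.21/67).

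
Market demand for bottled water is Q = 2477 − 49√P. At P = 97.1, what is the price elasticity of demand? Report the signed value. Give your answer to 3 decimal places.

-0.121

At P = 97.1, Q = 1994.157.
dQ/dP = −49/(2√P) = -2.486.
ε = (dQ/dP)(P/Q) = (-2.486)(97.1/1994.157).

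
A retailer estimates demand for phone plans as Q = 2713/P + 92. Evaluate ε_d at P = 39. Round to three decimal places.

At P = 39, Q = 161.564.
dQ/dP = −2713/P² = -1.784.
ε = (dQ/dP)(P/Q) = (-1.784)(39/161.564).

-0.431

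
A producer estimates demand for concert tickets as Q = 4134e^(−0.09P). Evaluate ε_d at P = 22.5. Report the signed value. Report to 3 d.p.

At P = 22.5, Q = 545.663.
dQ/dP = −0.09·4134e^(−0.09P) = −0.09Q = -49.110.
ε = (dQ/dP)(P/Q) = (-49.110)(22.5/545.663).
|ε| > 1, so demand is elastic at this price.

-2.025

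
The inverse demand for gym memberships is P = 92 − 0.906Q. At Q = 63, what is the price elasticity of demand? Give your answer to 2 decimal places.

-0.61

At Q = 63, P = 92 − 0.906(63) = 34.92.
dP/dQ = −0.906, so dQ/dP = 1/(−0.906) = -1.104.
ε = (dQ/dP)(P/Q) = (-1.104)(34.92/63).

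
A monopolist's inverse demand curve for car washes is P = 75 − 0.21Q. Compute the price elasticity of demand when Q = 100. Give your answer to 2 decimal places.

At Q = 100, P = 75 − 0.21(100) = 54.00.
dP/dQ = −0.21, so dQ/dP = 1/(−0.21) = -4.762.
ε = (dQ/dP)(P/Q) = (-4.762)(54.00/100).

-2.57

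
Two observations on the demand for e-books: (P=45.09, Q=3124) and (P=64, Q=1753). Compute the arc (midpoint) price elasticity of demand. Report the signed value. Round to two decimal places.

-1.62

ΔQ = 1753 − 3124 = -1371; ΔP = 64 − 45.09 = 18.91.
Midpoints: P̄ = 54.55, Q̄ = 2438.5.
ε = (ΔQ/ΔP)(P̄/Q̄) = (-1371/18.91)(54.55/2438.5).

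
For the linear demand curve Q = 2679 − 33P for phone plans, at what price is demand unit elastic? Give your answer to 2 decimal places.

40.59

For linear demand Q = a − bP, ε = −bP/(a − bP). |ε| = 1 when bP = a − bP, i.e. P = a/(2b).
P = 2679/(2·33) = 2679/66 = 40.5909.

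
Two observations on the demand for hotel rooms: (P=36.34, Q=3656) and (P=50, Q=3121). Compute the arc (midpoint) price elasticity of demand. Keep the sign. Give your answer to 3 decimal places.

-0.499

ΔQ = 3121 − 3656 = -535; ΔP = 50 − 36.34 = 13.66.
Midpoints: P̄ = 43.17, Q̄ = 3388.5.
ε = (ΔQ/ΔP)(P̄/Q̄) = (-535/13.66)(43.17/3388.5).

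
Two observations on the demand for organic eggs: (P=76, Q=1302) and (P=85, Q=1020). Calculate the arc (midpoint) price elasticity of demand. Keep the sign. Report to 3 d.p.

-2.173

ΔQ = 1020 − 1302 = -282; ΔP = 85 − 76 = 9.
Midpoints: P̄ = 80.50, Q̄ = 1161.0.
ε = (ΔQ/ΔP)(P̄/Q̄) = (-282/9)(80.50/1161.0).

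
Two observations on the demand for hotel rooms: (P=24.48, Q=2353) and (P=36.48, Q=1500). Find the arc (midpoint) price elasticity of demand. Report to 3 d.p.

ΔQ = 1500 − 2353 = -853; ΔP = 36.48 − 24.48 = 12.0.
Midpoints: P̄ = 30.48, Q̄ = 1926.5.
ε = (ΔQ/ΔP)(P̄/Q̄) = (-853/12.0)(30.48/1926.5).

-1.125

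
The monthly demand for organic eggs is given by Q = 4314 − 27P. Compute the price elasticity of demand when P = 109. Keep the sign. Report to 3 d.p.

At P = 109, Q = 1371.
dQ/dP = −27.
ε = (dQ/dP)(P/Q) = (-27)(109/1371).

-2.147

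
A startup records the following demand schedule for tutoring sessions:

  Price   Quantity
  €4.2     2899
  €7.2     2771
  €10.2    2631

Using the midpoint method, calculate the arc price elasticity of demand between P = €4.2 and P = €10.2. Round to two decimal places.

At P = 4.2, Q = 2899; at P = 10.2, Q = 2631.
ΔQ = -268, ΔP = 6.0. Midpoints: P̄ = 7.20, Q̄ = 2765.0.
ε = (ΔQ/ΔP)(P̄/Q̄) = (-268/6.0)(7.20/2765.0).

-0.12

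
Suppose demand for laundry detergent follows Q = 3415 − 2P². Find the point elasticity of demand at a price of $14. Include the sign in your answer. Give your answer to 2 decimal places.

At P = 14, Q = 3023.
dQ/dP = −4P = -56.
ε = (dQ/dP)(P/Q) = (-56)(14/3023).
|ε| < 1, so demand is inelastic at this price.

-0.26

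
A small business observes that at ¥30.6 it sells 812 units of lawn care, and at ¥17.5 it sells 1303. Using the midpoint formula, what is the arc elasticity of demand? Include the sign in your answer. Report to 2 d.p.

ΔQ = 1303 − 812 = 491; ΔP = 17.5 − 30.6 = -13.1.
Midpoints: P̄ = 24.05, Q̄ = 1057.5.
ε = (ΔQ/ΔP)(P̄/Q̄) = (491/-13.1)(24.05/1057.5).

-0.85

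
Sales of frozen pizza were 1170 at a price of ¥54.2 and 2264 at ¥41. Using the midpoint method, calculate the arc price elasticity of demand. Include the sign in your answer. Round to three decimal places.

ΔQ = 2264 − 1170 = 1094; ΔP = 41 − 54.2 = -13.2.
Midpoints: P̄ = 47.60, Q̄ = 1717.0.
ε = (ΔQ/ΔP)(P̄/Q̄) = (1094/-13.2)(47.60/1717.0).

-2.298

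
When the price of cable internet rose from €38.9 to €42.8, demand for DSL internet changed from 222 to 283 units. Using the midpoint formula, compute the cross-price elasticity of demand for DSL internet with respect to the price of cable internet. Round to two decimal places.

ΔQ_x = 283 − 222 = 61; ΔP_y = 42.8 − 38.9 = 3.9.
Midpoints: P̄_y = 40.85, Q̄_x = 252.5.
ε_xy = (ΔQ_x/ΔP_y)(P̄_y/Q̄_x) = (61/3.9)(40.85/252.5).

2.53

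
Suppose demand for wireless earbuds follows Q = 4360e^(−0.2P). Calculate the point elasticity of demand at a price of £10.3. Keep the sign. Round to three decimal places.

-2.060

At P = 10.3, Q = 555.699.
dQ/dP = −0.2·4360e^(−0.2P) = −0.2Q = -111.140.
ε = (dQ/dP)(P/Q) = (-111.140)(10.3/555.699).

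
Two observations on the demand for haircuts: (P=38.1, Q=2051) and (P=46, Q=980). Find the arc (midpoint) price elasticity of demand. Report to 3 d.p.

ΔQ = 980 − 2051 = -1071; ΔP = 46 − 38.1 = 7.9.
Midpoints: P̄ = 42.05, Q̄ = 1515.5.
ε = (ΔQ/ΔP)(P̄/Q̄) = (-1071/7.9)(42.05/1515.5).

-3.762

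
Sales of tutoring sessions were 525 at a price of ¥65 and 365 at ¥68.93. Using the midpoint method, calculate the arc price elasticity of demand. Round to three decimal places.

ΔQ = 365 − 525 = -160; ΔP = 68.93 − 65 = 3.93.
Midpoints: P̄ = 66.97, Q̄ = 445.0.
ε = (ΔQ/ΔP)(P̄/Q̄) = (-160/3.93)(66.97/445.0).

-6.127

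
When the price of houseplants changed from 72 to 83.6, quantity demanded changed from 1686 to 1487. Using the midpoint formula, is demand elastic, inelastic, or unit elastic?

inelastic

Arc ε ≈ -0.841.
|ε| = 0.84 < 1.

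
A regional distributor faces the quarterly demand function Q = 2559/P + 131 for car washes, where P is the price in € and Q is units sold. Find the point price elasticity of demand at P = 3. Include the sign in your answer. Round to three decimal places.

At P = 3, Q = 984.
dQ/dP = −2559/P² = -284.333.
ε = (dQ/dP)(P/Q) = (-284.333)(3/984).
|ε| < 1, so demand is inelastic at this price.

-0.867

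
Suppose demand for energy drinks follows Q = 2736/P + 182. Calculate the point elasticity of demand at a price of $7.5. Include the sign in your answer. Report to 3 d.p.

-0.667

At P = 7.5, Q = 546.800.
dQ/dP = −2736/P² = -48.640.
ε = (dQ/dP)(P/Q) = (-48.640)(7.5/546.800).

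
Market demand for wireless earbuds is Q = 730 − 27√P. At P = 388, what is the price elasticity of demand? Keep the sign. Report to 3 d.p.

-1.342

At P = 388, Q = 198.162.
dQ/dP = −27/(2√P) = -0.685.
ε = (dQ/dP)(P/Q) = (-0.685)(388/198.162).
|ε| > 1, so demand is elastic at this price.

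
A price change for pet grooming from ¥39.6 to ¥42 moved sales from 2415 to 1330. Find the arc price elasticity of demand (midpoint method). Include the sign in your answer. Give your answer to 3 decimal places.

-9.850

ΔQ = 1330 − 2415 = -1085; ΔP = 42 − 39.6 = 2.4.
Midpoints: P̄ = 40.80, Q̄ = 1872.5.
ε = (ΔQ/ΔP)(P̄/Q̄) = (-1085/2.4)(40.80/1872.5).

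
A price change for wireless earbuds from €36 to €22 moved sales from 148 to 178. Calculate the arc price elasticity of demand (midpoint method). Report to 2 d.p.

ΔQ = 178 − 148 = 30; ΔP = 22 − 36 = -14.
Midpoints: P̄ = 29.00, Q̄ = 163.0.
ε = (ΔQ/ΔP)(P̄/Q̄) = (30/-14)(29.00/163.0).

-0.38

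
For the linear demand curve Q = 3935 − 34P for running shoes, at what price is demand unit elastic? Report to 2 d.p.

For linear demand Q = a − bP, ε = −bP/(a − bP). |ε| = 1 when bP = a − bP, i.e. P = a/(2b).
P = 3935/(2·34) = 3935/68 = 57.8676.

57.87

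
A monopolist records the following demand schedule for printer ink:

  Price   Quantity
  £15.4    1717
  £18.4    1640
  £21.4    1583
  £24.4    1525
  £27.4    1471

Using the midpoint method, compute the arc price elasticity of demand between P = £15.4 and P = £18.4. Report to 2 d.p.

-0.26

At P = 15.4, Q = 1717; at P = 18.4, Q = 1640.
ΔQ = -77, ΔP = 3.0. Midpoints: P̄ = 16.90, Q̄ = 1678.5.
ε = (ΔQ/ΔP)(P̄/Q̄) = (-77/3.0)(16.90/1678.5).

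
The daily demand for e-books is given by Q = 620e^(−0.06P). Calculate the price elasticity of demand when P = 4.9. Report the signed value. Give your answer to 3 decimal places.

-0.294

At P = 4.9, Q = 462.071.
dQ/dP = −0.06·620e^(−0.06P) = −0.06Q = -27.724.
ε = (dQ/dP)(P/Q) = (-27.724)(4.9/462.071).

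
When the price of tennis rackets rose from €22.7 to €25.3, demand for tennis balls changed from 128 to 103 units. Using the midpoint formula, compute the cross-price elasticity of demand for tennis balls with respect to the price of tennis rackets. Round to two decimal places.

-2.00

ΔQ_x = 103 − 128 = -25; ΔP_y = 25.3 − 22.7 = 2.6.
Midpoints: P̄_y = 24.00, Q̄_x = 115.5.
ε_xy = (ΔQ_x/ΔP_y)(P̄_y/Q̄_x) = (-25/2.6)(24.00/115.5).
ε_xy < 0, so the goods are complements.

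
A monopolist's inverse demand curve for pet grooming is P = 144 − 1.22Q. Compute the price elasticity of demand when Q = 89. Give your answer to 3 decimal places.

-0.326

At Q = 89, P = 144 − 1.22(89) = 35.42.
dP/dQ = −1.22, so dQ/dP = 1/(−1.22) = -0.820.
ε = (dQ/dP)(P/Q) = (-0.820)(35.42/89).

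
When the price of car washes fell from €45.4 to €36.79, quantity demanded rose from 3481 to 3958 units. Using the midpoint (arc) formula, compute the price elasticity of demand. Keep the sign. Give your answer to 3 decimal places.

ΔQ = 3958 − 3481 = 477; ΔP = 36.79 − 45.4 = -8.61.
Midpoints: P̄ = 41.09, Q̄ = 3719.5.
ε = (ΔQ/ΔP)(P̄/Q̄) = (477/-8.61)(41.09/3719.5).

-0.612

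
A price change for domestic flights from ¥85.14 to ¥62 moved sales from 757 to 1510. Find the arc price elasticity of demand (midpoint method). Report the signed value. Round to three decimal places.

ΔQ = 1510 − 757 = 753; ΔP = 62 − 85.14 = -23.14.
Midpoints: P̄ = 73.57, Q̄ = 1133.5.
ε = (ΔQ/ΔP)(P̄/Q̄) = (753/-23.14)(73.57/1133.5).

-2.112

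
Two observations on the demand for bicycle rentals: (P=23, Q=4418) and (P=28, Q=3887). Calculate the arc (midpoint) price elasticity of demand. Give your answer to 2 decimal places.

-0.65

ΔQ = 3887 − 4418 = -531; ΔP = 28 − 23 = 5.
Midpoints: P̄ = 25.50, Q̄ = 4152.5.
ε = (ΔQ/ΔP)(P̄/Q̄) = (-531/5)(25.50/4152.5).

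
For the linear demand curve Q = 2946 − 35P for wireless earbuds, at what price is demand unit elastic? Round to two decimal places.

For linear demand Q = a − bP, ε = −bP/(a − bP). |ε| = 1 when bP = a − bP, i.e. P = a/(2b).
P = 2946/(2·35) = 2946/70 = 42.0857.

42.09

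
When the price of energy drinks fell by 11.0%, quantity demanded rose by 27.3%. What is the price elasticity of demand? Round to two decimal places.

-2.48

ε = %ΔQ / %ΔP = (27.3)/(-11.0) = -2.482.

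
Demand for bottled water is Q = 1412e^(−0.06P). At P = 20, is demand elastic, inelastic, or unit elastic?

elastic

Q = 425.286, dQ/dP = -25.517.
ε = (dQ/dP)(P/Q) ≈ -1.200.
|ε| = 1.20 > 1.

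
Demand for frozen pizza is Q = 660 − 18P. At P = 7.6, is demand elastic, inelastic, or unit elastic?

Q = 523.200, dQ/dP = -18.
ε = (dQ/dP)(P/Q) ≈ -0.261.
|ε| = 0.26 < 1.

inelastic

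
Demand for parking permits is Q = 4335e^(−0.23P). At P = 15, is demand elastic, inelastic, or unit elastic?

elastic

Q = 137.617, dQ/dP = -31.652.
ε = (dQ/dP)(P/Q) ≈ -3.450.
|ε| = 3.45 > 1.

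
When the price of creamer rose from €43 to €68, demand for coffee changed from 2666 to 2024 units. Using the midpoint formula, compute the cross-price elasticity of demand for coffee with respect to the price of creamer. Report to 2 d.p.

ΔQ_x = 2024 − 2666 = -642; ΔP_y = 68 − 43 = 25.
Midpoints: P̄_y = 55.50, Q̄_x = 2345.0.
ε_xy = (ΔQ_x/ΔP_y)(P̄_y/Q̄_x) = (-642/25)(55.50/2345.0).
ε_xy < 0, so the goods are complements.

-0.61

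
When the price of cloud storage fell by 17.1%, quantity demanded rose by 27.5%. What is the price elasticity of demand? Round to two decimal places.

ε = %ΔQ / %ΔP = (27.5)/(-17.1) = -1.608.

-1.61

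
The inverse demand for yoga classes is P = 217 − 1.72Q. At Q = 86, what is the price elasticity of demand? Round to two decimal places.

At Q = 86, P = 217 − 1.72(86) = 69.08.
dP/dQ = −1.72, so dQ/dP = 1/(−1.72) = -0.581.
ε = (dQ/dP)(P/Q) = (-0.581)(69.08/86).

-0.47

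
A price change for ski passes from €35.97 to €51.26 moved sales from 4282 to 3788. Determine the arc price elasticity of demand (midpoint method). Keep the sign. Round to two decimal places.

-0.35

ΔQ = 3788 − 4282 = -494; ΔP = 51.26 − 35.97 = 15.29.
Midpoints: P̄ = 43.61, Q̄ = 4035.0.
ε = (ΔQ/ΔP)(P̄/Q̄) = (-494/15.29)(43.61/4035.0).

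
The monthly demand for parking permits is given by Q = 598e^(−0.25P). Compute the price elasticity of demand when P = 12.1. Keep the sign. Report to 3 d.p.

At P = 12.1, Q = 29.038.
dQ/dP = −0.25·598e^(−0.25P) = −0.25Q = -7.259.
ε = (dQ/dP)(P/Q) = (-7.259)(12.1/29.038).

-3.025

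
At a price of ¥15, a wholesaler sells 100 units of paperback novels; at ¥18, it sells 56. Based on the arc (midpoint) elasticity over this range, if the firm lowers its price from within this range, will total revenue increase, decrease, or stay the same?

increase

Arc ε = (-44/3)(16.50/78.0) ≈ -3.103.
|ε| = 3.10 > 1, so demand is elastic. A price cut therefore raises total revenue.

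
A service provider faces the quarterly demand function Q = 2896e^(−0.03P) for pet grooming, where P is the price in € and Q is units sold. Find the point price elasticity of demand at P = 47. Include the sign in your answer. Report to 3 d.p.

At P = 47, Q = 707.039.
dQ/dP = −0.03·2896e^(−0.03P) = −0.03Q = -21.211.
ε = (dQ/dP)(P/Q) = (-21.211)(47/707.039).

-1.410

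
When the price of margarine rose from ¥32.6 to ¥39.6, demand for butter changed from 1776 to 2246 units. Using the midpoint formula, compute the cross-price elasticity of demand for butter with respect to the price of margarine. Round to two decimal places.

1.21

ΔQ_x = 2246 − 1776 = 470; ΔP_y = 39.6 − 32.6 = 7.
Midpoints: P̄_y = 36.10, Q̄_x = 2011.0.
ε_xy = (ΔQ_x/ΔP_y)(P̄_y/Q̄_x) = (470/7)(36.10/2011.0).
ε_xy > 0, so the goods are substitutes.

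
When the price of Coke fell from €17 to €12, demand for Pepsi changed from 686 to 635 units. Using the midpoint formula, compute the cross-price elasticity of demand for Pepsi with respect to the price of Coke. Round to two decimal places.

ΔQ_x = 635 − 686 = -51; ΔP_y = 12 − 17 = -5.
Midpoints: P̄_y = 14.50, Q̄_x = 660.5.
ε_xy = (ΔQ_x/ΔP_y)(P̄_y/Q̄_x) = (-51/-5)(14.50/660.5).
ε_xy > 0, so the goods are substitutes.

0.22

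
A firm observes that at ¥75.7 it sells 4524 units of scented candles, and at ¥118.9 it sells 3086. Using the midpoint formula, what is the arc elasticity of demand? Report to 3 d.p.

ΔQ = 3086 − 4524 = -1438; ΔP = 118.9 − 75.7 = 43.2.
Midpoints: P̄ = 97.30, Q̄ = 3805.0.
ε = (ΔQ/ΔP)(P̄/Q̄) = (-1438/43.2)(97.30/3805.0).

-0.851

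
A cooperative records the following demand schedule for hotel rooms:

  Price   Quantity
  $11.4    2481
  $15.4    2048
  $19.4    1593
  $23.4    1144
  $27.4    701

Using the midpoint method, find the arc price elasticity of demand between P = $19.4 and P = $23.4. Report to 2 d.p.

At P = 19.4, Q = 1593; at P = 23.4, Q = 1144.
ΔQ = -449, ΔP = 4.0. Midpoints: P̄ = 21.40, Q̄ = 1368.5.
ε = (ΔQ/ΔP)(P̄/Q̄) = (-449/4.0)(21.40/1368.5).

-1.76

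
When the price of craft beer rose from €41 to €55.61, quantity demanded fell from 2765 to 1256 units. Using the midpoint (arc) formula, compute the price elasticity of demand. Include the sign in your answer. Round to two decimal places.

-2.48

ΔQ = 1256 − 2765 = -1509; ΔP = 55.61 − 41 = 14.61.
Midpoints: P̄ = 48.30, Q̄ = 2010.5.
ε = (ΔQ/ΔP)(P̄/Q̄) = (-1509/14.61)(48.30/2010.5).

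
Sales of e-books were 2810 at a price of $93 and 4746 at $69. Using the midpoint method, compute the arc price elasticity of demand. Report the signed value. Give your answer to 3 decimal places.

ΔQ = 4746 − 2810 = 1936; ΔP = 69 − 93 = -24.
Midpoints: P̄ = 81.00, Q̄ = 3778.0.
ε = (ΔQ/ΔP)(P̄/Q̄) = (1936/-24)(81.00/3778.0).

-1.729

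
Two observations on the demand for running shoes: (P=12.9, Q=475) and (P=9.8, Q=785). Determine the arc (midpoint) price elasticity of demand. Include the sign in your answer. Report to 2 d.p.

-1.80

ΔQ = 785 − 475 = 310; ΔP = 9.8 − 12.9 = -3.1.
Midpoints: P̄ = 11.35, Q̄ = 630.0.
ε = (ΔQ/ΔP)(P̄/Q̄) = (310/-3.1)(11.35/630.0).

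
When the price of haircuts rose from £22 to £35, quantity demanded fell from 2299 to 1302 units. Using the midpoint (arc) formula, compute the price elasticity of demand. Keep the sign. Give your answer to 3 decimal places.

-1.214

ΔQ = 1302 − 2299 = -997; ΔP = 35 − 22 = 13.
Midpoints: P̄ = 28.50, Q̄ = 1800.5.
ε = (ΔQ/ΔP)(P̄/Q̄) = (-997/13)(28.50/1800.5).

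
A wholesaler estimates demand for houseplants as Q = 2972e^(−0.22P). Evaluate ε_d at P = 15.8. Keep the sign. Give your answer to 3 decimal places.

-3.476

At P = 15.8, Q = 91.927.
dQ/dP = −0.22·2972e^(−0.22P) = −0.22Q = -20.224.
ε = (dQ/dP)(P/Q) = (-20.224)(15.8/91.927).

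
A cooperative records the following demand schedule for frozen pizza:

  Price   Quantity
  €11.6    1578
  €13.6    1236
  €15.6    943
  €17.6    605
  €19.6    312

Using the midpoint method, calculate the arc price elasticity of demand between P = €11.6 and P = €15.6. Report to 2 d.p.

-1.71

At P = 11.6, Q = 1578; at P = 15.6, Q = 943.
ΔQ = -635, ΔP = 4.0. Midpoints: P̄ = 13.60, Q̄ = 1260.5.
ε = (ΔQ/ΔP)(P̄/Q̄) = (-635/4.0)(13.60/1260.5).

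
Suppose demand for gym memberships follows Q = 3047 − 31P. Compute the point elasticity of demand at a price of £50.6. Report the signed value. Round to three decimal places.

At P = 50.6, Q = 1478.400.
dQ/dP = −31.
ε = (dQ/dP)(P/Q) = (-31)(50.6/1478.400).
|ε| > 1, so demand is elastic at this price.

-1.061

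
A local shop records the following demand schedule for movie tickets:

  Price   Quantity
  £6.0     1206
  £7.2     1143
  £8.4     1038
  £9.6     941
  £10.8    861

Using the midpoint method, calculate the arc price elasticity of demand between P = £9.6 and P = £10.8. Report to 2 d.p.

-0.75

At P = 9.6, Q = 941; at P = 10.8, Q = 861.
ΔQ = -80, ΔP = 1.2. Midpoints: P̄ = 10.20, Q̄ = 901.0.
ε = (ΔQ/ΔP)(P̄/Q̄) = (-80/1.2)(10.20/901.0).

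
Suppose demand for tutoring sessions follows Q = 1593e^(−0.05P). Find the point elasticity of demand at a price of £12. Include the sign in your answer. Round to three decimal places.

At P = 12, Q = 874.257.
dQ/dP = −0.05·1593e^(−0.05P) = −0.05Q = -43.713.
ε = (dQ/dP)(P/Q) = (-43.713)(12/874.257).

-0.600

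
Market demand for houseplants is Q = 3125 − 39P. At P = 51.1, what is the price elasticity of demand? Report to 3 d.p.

At P = 51.1, Q = 1132.100.
dQ/dP = −39.
ε = (dQ/dP)(P/Q) = (-39)(51.1/1132.100).
|ε| > 1, so demand is elastic at this price.

-1.760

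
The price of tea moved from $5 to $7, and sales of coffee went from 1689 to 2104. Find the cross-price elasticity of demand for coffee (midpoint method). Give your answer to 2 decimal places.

ΔQ_x = 2104 − 1689 = 415; ΔP_y = 7 − 5 = 2.
Midpoints: P̄_y = 6.00, Q̄_x = 1896.5.
ε_xy = (ΔQ_x/ΔP_y)(P̄_y/Q̄_x) = (415/2)(6.00/1896.5).
ε_xy > 0, so the goods are substitutes.

0.66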